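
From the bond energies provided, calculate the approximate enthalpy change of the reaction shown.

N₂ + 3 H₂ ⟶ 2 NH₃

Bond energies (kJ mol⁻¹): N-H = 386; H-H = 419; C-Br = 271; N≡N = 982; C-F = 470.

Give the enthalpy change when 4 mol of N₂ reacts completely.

Bonds broken (reactants):
  H-H: 3 × 419 = 1257
  N≡N: 1 × 982 = 982
  Σ(broken) = 2239 kJ
Bonds formed (products):
  N-H: 6 × 386 = 2316
  Σ(formed) = 2316 kJ
ΔH = Σ(broken) − Σ(formed) = 2239 − 2316 = −77 kJ
For 4× the reaction as written: 4 × (−77) = −308 kJ

ΔH = −308 kJ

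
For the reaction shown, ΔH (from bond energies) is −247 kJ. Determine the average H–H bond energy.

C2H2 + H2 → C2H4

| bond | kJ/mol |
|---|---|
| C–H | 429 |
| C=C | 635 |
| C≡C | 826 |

D(H–H) ≈ 420 kJ/mol

Let D be the H–H bond energy.
Σ(broken) = 1×826 + 2×429 + 1×D = 1684 + D
Σ(formed) = 4×429 + 1×635 = 2351
ΔH = Σ(broken) − Σ(formed) = (1684 + D) − (2351) = −667 + D
Setting this equal to −247 kJ gives D = 420 kJ/mol.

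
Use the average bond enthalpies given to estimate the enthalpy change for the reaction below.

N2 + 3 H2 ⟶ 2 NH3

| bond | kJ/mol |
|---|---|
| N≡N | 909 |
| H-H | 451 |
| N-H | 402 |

Bonds broken (reactants):
  H-H: 3 × 451 = 1353
  N≡N: 1 × 909 = 909
  Σ(broken) = 2262 kJ
Bonds formed (products):
  N-H: 6 × 402 = 2412
  Σ(formed) = 2412 kJ
ΔH = Σ(broken) − Σ(formed) = 2262 − 2412 = −150 kJ

ΔH ≈ −150 kJ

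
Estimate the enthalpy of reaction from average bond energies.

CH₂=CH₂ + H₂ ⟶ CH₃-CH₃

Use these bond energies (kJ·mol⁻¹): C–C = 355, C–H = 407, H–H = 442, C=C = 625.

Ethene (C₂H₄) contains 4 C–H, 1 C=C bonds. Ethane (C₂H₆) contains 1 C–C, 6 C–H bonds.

ΔH ≈ −102 kJ

Bonds broken (reactants):
  C–H: 4 × 407 = 1628
  C=C: 1 × 625 = 625
  H–H: 1 × 442 = 442
  Σ(broken) = 2695 kJ
Bonds formed (products):
  C–C: 1 × 355 = 355
  C–H: 6 × 407 = 2442
  Σ(formed) = 2797 kJ
ΔH = Σ(broken) − Σ(formed) = 2695 − 2797 = −102 kJ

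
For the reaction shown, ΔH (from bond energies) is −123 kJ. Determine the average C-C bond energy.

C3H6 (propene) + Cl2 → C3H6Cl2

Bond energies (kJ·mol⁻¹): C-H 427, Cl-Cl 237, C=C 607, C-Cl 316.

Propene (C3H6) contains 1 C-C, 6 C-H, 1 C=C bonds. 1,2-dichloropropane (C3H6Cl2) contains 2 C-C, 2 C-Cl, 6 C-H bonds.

Let D be the C-C bond energy.
Σ(broken) = 1×D + 6×427 + 1×607 + 1×237 = 3406 + D
Σ(formed) = 2×D + 2×316 + 6×427 = 3194 + 2D
ΔH = Σ(broken) − Σ(formed) = (3406 + D) − (3194 + 2D) = +212 − D
Setting this equal to −123 kJ gives D = 335 kJ/mol.

D(C-C) ≈ 335 kJ/mol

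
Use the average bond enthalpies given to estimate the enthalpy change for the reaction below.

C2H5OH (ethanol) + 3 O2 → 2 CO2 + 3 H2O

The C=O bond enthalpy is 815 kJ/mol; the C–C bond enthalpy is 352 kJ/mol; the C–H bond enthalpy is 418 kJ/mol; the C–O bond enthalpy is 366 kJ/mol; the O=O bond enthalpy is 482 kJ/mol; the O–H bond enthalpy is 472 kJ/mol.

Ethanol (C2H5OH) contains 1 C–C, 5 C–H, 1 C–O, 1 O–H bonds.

ΔH ≈ −1366 kJ

Bonds broken (reactants):
  C–C: 1 × 352 = 352
  C–H: 5 × 418 = 2090
  C–O: 1 × 366 = 366
  O–H: 1 × 472 = 472
  O=O: 3 × 482 = 1446
  Σ(broken) = 4726 kJ
Bonds formed (products):
  C=O: 4 × 815 = 3260
  O–H: 6 × 472 = 2832
  Σ(formed) = 6092 kJ
ΔH = Σ(broken) − Σ(formed) = 4726 − 6092 = −1366 kJ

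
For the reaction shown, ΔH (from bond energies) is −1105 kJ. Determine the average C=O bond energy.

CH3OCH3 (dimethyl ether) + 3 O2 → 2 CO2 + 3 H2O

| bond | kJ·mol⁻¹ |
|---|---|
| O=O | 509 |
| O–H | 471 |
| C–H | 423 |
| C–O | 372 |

D(C=O) ≈ 772 kJ/mol

Let D be the C=O bond energy.
Σ(broken) = 6×423 + 2×372 + 3×509 = 4809
Σ(formed) = 4×D + 6×471 = 2826 + 4D
ΔH = Σ(broken) − Σ(formed) = (4809) − (2826 + 4D) = +1983 − 4D
Setting this equal to −1105 kJ gives 4D = 3088, so D = 772 kJ/mol.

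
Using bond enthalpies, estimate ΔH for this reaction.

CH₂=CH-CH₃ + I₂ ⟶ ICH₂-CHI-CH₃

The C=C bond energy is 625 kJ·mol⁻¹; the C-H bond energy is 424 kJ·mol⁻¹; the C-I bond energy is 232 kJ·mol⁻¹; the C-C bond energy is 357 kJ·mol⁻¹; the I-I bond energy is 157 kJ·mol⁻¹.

ΔH ≈ −39 kJ

Bonds broken (reactants):
  C-C: 1 × 357 = 357
  C-H: 6 × 424 = 2544
  C=C: 1 × 625 = 625
  I-I: 1 × 157 = 157
  Σ(broken) = 3683 kJ
Bonds formed (products):
  C-C: 2 × 357 = 714
  C-H: 6 × 424 = 2544
  C-I: 2 × 232 = 464
  Σ(formed) = 3722 kJ
ΔH = Σ(broken) − Σ(formed) = 3683 − 3722 = −39 kJ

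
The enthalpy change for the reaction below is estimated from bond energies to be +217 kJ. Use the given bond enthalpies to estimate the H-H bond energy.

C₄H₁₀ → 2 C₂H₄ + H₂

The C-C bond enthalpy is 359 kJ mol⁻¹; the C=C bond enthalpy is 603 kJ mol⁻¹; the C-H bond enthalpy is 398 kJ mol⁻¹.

Let D be the H-H bond energy.
Σ(broken) = 3×359 + 10×398 = 5057
Σ(formed) = 8×398 + 2×603 + 1×D = 4390 + D
ΔH = Σ(broken) − Σ(formed) = (5057) − (4390 + D) = +667 − D
Setting this equal to +217 kJ gives D = 450 kJ/mol.

D(H-H) ≈ 450 kJ/mol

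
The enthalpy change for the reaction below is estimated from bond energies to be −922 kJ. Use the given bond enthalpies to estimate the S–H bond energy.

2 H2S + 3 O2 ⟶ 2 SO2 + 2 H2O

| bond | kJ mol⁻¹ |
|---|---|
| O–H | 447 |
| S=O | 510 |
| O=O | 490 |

Let D be the S–H bond energy.
Σ(broken) = 3×490 + 4×D = 1470 + 4D
Σ(formed) = 4×447 + 4×510 = 3828
ΔH = Σ(broken) − Σ(formed) = (1470 + 4D) − (3828) = −2358 + 4D
Setting this equal to −922 kJ gives 4D = 1436, so D = 359 kJ/mol.

D(S–H) ≈ 359 kJ/mol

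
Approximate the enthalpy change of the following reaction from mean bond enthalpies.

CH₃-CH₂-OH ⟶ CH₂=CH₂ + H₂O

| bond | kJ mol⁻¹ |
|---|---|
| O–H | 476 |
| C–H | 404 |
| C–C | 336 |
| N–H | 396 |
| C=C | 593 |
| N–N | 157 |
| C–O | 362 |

Bonds broken (reactants):
  C–C: 1 × 336 = 336
  C–H: 5 × 404 = 2020
  C–O: 1 × 362 = 362
  O–H: 1 × 476 = 476
  Σ(broken) = 3194 kJ
Bonds formed (products):
  C–H: 4 × 404 = 1616
  C=C: 1 × 593 = 593
  O–H: 2 × 476 = 952
  Σ(formed) = 3161 kJ
ΔH = Σ(broken) − Σ(formed) = 3194 − 3161 = +33 kJ

ΔH ≈ +33 kJ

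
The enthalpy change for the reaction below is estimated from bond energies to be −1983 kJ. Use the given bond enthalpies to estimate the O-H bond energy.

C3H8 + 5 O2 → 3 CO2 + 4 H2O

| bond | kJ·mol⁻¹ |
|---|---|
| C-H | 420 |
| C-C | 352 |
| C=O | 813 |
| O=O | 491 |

D(O-H) ≈ 453 kJ/mol

Let D be the O-H bond energy.
Σ(broken) = 2×352 + 8×420 + 5×491 = 6519
Σ(formed) = 6×813 + 8×D = 4878 + 8D
ΔH = Σ(broken) − Σ(formed) = (6519) − (4878 + 8D) = +1641 − 8D
Setting this equal to −1983 kJ gives 8D = 3624, so D = 453 kJ/mol.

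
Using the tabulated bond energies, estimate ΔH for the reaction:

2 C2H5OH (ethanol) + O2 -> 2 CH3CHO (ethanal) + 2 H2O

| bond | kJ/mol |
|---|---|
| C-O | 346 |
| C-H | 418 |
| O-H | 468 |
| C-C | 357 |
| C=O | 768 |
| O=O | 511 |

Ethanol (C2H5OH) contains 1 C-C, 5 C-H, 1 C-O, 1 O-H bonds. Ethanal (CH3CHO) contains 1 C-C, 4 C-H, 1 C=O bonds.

Bonds broken (reactants):
  C-C: 2 × 357 = 714
  C-H: 10 × 418 = 4180
  C-O: 2 × 346 = 692
  O-H: 2 × 468 = 936
  O=O: 1 × 511 = 511
  Σ(broken) = 7033 kJ
Bonds formed (products):
  C-C: 2 × 357 = 714
  C-H: 8 × 418 = 3344
  C=O: 2 × 768 = 1536
  O-H: 4 × 468 = 1872
  Σ(formed) = 7466 kJ
ΔH = Σ(broken) − Σ(formed) = 7033 − 7466 = −433 kJ

ΔH ≈ −433 kJ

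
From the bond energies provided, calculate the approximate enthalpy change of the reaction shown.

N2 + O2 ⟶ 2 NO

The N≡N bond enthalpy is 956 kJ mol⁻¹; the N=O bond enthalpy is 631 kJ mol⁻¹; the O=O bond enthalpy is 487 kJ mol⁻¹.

Bonds broken (reactants):
  N≡N: 1 × 956 = 956
  O=O: 1 × 487 = 487
  Σ(broken) = 1443 kJ
Bonds formed (products):
  N=O: 2 × 631 = 1262
  Σ(formed) = 1262 kJ
ΔH = Σ(broken) − Σ(formed) = 1443 − 1262 = +181 kJ

ΔH ≈ +181 kJ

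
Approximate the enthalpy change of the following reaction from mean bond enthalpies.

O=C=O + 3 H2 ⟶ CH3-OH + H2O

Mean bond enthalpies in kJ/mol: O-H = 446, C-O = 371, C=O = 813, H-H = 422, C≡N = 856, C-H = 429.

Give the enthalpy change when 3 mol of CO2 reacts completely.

Bonds broken (reactants):
  C=O: 2 × 813 = 1626
  H-H: 3 × 422 = 1266
  Σ(broken) = 2892 kJ
Bonds formed (products):
  C-H: 3 × 429 = 1287
  C-O: 1 × 371 = 371
  O-H: 3 × 446 = 1338
  Σ(formed) = 2996 kJ
ΔH = Σ(broken) − Σ(formed) = 2892 − 2996 = −104 kJ
For 3× the reaction as written: 3 × (−104) = −312 kJ

ΔH = −312 kJ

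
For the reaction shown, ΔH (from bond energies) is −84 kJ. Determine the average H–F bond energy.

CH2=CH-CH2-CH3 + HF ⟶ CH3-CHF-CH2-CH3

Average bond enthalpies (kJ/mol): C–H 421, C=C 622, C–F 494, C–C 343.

Let D be the H–F bond energy.
Σ(broken) = 2×343 + 8×421 + 1×622 + 1×D = 4676 + D
Σ(formed) = 3×343 + 1×494 + 9×421 = 5312
ΔH = Σ(broken) − Σ(formed) = (4676 + D) − (5312) = −636 + D
Setting this equal to −84 kJ gives D = 552 kJ/mol.

D(H–F) ≈ 552 kJ/mol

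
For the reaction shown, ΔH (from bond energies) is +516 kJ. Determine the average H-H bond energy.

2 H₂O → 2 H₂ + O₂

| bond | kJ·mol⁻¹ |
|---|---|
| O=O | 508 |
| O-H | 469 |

Let D be the H-H bond energy.
Σ(broken) = 4×469 = 1876
Σ(formed) = 2×D + 1×508 = 508 + 2D
ΔH = Σ(broken) − Σ(formed) = (1876) − (508 + 2D) = +1368 − 2D
Setting this equal to +516 kJ gives 2D = 852, so D = 426 kJ/mol.

D(H-H) ≈ 426 kJ/mol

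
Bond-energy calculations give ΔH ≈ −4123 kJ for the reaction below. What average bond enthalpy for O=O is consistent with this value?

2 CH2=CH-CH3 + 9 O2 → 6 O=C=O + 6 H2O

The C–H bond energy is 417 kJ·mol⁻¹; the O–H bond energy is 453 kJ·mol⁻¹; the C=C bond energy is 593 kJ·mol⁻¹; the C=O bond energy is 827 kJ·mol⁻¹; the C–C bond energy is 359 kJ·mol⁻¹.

Let D be the O=O bond energy.
Σ(broken) = 2×359 + 12×417 + 2×593 + 9×D = 6908 + 9D
Σ(formed) = 12×827 + 12×453 = 15360
ΔH = Σ(broken) − Σ(formed) = (6908 + 9D) − (15360) = −8452 + 9D
Setting this equal to −4123 kJ gives 9D = 4329, so D = 481 kJ/mol.

D(O=O) ≈ 481 kJ/mol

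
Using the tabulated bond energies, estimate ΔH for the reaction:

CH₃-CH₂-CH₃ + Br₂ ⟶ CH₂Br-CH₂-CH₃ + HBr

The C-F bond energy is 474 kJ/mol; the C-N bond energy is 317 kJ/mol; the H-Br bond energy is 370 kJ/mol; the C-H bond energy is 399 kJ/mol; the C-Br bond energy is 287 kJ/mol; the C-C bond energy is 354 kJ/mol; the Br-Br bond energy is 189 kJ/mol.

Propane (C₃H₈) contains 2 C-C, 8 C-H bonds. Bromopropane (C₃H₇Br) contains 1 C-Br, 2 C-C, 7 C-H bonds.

ΔH ≈ −69 kJ

Bonds broken (reactants):
  Br-Br: 1 × 189 = 189
  C-C: 2 × 354 = 708
  C-H: 8 × 399 = 3192
  Σ(broken) = 4089 kJ
Bonds formed (products):
  C-Br: 1 × 287 = 287
  C-C: 2 × 354 = 708
  C-H: 7 × 399 = 2793
  H-Br: 1 × 370 = 370
  Σ(formed) = 4158 kJ
ΔH = Σ(broken) − Σ(formed) = 4089 − 4158 = −69 kJ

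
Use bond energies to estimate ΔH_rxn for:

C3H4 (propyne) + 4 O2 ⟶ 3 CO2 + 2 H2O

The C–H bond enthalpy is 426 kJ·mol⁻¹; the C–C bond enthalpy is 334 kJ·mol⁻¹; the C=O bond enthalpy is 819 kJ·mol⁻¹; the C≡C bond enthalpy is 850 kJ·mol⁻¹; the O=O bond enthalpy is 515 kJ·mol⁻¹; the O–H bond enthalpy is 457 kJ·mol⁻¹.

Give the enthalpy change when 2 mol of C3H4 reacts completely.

ΔH = −3588 kJ

Bonds broken (reactants):
  C≡C: 1 × 850 = 850
  C–C: 1 × 334 = 334
  C–H: 4 × 426 = 1704
  O=O: 4 × 515 = 2060
  Σ(broken) = 4948 kJ
Bonds formed (products):
  C=O: 6 × 819 = 4914
  O–H: 4 × 457 = 1828
  Σ(formed) = 6742 kJ
ΔH = Σ(broken) − Σ(formed) = 4948 − 6742 = −1794 kJ
For 2× the reaction as written: 2 × (−1794) = −3588 kJ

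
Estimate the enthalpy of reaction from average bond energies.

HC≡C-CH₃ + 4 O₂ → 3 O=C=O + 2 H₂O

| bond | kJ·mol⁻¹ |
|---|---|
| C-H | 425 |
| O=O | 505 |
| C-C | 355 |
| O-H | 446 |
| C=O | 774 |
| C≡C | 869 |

Bonds broken (reactants):
  C≡C: 1 × 869 = 869
  C-C: 1 × 355 = 355
  C-H: 4 × 425 = 1700
  O=O: 4 × 505 = 2020
  Σ(broken) = 4944 kJ
Bonds formed (products):
  C=O: 6 × 774 = 4644
  O-H: 4 × 446 = 1784
  Σ(formed) = 6428 kJ
ΔH = Σ(broken) − Σ(formed) = 4944 − 6428 = −1484 kJ

ΔH ≈ −1484 kJ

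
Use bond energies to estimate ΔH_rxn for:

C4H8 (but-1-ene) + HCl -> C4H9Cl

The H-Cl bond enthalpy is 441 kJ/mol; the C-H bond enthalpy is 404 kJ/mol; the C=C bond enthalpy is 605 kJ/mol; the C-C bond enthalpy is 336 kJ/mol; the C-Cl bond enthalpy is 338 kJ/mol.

ΔH ≈ −32 kJ

Bonds broken (reactants):
  C-C: 2 × 336 = 672
  C-H: 8 × 404 = 3232
  C=C: 1 × 605 = 605
  H-Cl: 1 × 441 = 441
  Σ(broken) = 4950 kJ
Bonds formed (products):
  C-C: 3 × 336 = 1008
  C-Cl: 1 × 338 = 338
  C-H: 9 × 404 = 3636
  Σ(formed) = 4982 kJ
ΔH = Σ(broken) − Σ(formed) = 4950 − 4982 = −32 kJ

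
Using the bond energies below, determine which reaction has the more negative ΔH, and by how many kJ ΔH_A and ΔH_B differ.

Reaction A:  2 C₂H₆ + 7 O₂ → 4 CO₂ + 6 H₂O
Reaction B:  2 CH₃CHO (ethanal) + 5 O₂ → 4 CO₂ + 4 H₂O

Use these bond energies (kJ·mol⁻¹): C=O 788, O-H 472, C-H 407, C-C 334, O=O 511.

Reaction A:
  Bonds broken (reactants):
    C-C: 2 × 334 = 668
    C-H: 12 × 407 = 4884
    O=O: 7 × 511 = 3577
    Σ(broken) = 9129 kJ
  Bonds formed (products):
    C=O: 8 × 788 = 6304
    O-H: 12 × 472 = 5664
    Σ(formed) = 11968 kJ
  ΔH_A = 9129 − 11968 = −2839 kJ
Reaction B:
  Bonds broken (reactants):
    C-C: 2 × 334 = 668
    C-H: 8 × 407 = 3256
    C=O: 2 × 788 = 1576
    O=O: 5 × 511 = 2555
    Σ(broken) = 8055 kJ
  Bonds formed (products):
    C=O: 8 × 788 = 6304
    O-H: 8 × 472 = 3776
    Σ(formed) = 10080 kJ
  ΔH_B = 8055 − 10080 = −2025 kJ
ΔH_A − ΔH_B = −814 kJ, so reaction A has the more negative ΔH; |ΔH_A − ΔH_B| = 814 kJ.

Reaction A, by 814 kJ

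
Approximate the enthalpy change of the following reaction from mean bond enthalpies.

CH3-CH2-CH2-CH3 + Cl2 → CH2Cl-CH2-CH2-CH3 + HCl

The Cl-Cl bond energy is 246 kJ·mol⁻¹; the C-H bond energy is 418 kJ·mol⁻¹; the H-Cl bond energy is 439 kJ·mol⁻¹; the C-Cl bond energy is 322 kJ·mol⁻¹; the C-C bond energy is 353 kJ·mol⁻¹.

Bonds broken (reactants):
  C-C: 3 × 353 = 1059
  C-H: 10 × 418 = 4180
  Cl-Cl: 1 × 246 = 246
  Σ(broken) = 5485 kJ
Bonds formed (products):
  C-C: 3 × 353 = 1059
  C-Cl: 1 × 322 = 322
  C-H: 9 × 418 = 3762
  H-Cl: 1 × 439 = 439
  Σ(formed) = 5582 kJ
ΔH = Σ(broken) − Σ(formed) = 5485 − 5582 = −97 kJ

ΔH ≈ −97 kJ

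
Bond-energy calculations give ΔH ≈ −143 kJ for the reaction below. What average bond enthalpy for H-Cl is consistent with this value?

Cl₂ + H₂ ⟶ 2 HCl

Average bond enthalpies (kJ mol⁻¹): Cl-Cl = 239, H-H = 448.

Let D be the H-Cl bond energy.
Σ(broken) = 1×239 + 1×448 = 687
Σ(formed) = 2×D = 2D
ΔH = Σ(broken) − Σ(formed) = (687) − (2D) = +687 − 2D
Setting this equal to −143 kJ gives 2D = 830, so D = 415 kJ/mol.

D(H-Cl) ≈ 415 kJ/mol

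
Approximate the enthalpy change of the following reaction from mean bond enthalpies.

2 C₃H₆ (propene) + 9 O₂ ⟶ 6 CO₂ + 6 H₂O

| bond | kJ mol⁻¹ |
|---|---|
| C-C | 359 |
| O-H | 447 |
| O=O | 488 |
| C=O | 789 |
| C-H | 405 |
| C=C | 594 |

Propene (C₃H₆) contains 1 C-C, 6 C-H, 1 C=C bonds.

Bonds broken (reactants):
  C-C: 2 × 359 = 718
  C-H: 12 × 405 = 4860
  C=C: 2 × 594 = 1188
  O=O: 9 × 488 = 4392
  Σ(broken) = 11158 kJ
Bonds formed (products):
  C=O: 12 × 789 = 9468
  O-H: 12 × 447 = 5364
  Σ(formed) = 14832 kJ
ΔH = Σ(broken) − Σ(formed) = 11158 − 14832 = −3674 kJ

ΔH ≈ −3674 kJ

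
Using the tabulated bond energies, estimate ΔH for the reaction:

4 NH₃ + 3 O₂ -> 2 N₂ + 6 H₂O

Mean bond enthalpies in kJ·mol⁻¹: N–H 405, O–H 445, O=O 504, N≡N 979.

Bonds broken (reactants):
  N–H: 12 × 405 = 4860
  O=O: 3 × 504 = 1512
  Σ(broken) = 6372 kJ
Bonds formed (products):
  N≡N: 2 × 979 = 1958
  O–H: 12 × 445 = 5340
  Σ(formed) = 7298 kJ
ΔH = Σ(broken) − Σ(formed) = 6372 − 7298 = −926 kJ

ΔH ≈ −926 kJ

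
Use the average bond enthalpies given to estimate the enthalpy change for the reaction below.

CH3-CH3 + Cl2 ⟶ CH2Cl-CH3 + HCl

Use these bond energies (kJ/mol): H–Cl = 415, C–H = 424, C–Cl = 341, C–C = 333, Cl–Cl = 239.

Bonds broken (reactants):
  C–C: 1 × 333 = 333
  C–H: 6 × 424 = 2544
  Cl–Cl: 1 × 239 = 239
  Σ(broken) = 3116 kJ
Bonds formed (products):
  C–C: 1 × 333 = 333
  C–Cl: 1 × 341 = 341
  C–H: 5 × 424 = 2120
  H–Cl: 1 × 415 = 415
  Σ(formed) = 3209 kJ
ΔH = Σ(broken) − Σ(formed) = 3116 − 3209 = −93 kJ

ΔH ≈ −93 kJ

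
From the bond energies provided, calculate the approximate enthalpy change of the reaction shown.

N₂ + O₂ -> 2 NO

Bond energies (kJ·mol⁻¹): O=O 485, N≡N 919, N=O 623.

Bonds broken (reactants):
  N≡N: 1 × 919 = 919
  O=O: 1 × 485 = 485
  Σ(broken) = 1404 kJ
Bonds formed (products):
  N=O: 2 × 623 = 1246
  Σ(formed) = 1246 kJ
ΔH = Σ(broken) − Σ(formed) = 1404 − 1246 = +158 kJ

ΔH ≈ +158 kJ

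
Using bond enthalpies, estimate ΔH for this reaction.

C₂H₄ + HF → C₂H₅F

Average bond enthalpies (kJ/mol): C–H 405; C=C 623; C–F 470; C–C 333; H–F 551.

Bonds broken (reactants):
  C–H: 4 × 405 = 1620
  C=C: 1 × 623 = 623
  H–F: 1 × 551 = 551
  Σ(broken) = 2794 kJ
Bonds formed (products):
  C–C: 1 × 333 = 333
  C–F: 1 × 470 = 470
  C–H: 5 × 405 = 2025
  Σ(formed) = 2828 kJ
ΔH = Σ(broken) − Σ(formed) = 2794 − 2828 = −34 kJ

ΔH ≈ −34 kJ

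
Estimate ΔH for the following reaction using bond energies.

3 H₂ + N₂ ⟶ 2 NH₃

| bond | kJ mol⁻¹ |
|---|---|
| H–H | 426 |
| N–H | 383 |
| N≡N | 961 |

Bonds broken (reactants):
  H–H: 3 × 426 = 1278
  N≡N: 1 × 961 = 961
  Σ(broken) = 2239 kJ
Bonds formed (products):
  N–H: 6 × 383 = 2298
  Σ(formed) = 2298 kJ
ΔH = Σ(broken) − Σ(formed) = 2239 − 2298 = −59 kJ

ΔH ≈ −59 kJ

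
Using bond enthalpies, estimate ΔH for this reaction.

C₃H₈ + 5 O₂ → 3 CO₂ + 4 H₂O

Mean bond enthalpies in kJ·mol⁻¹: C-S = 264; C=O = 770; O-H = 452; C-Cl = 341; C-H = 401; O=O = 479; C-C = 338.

Bonds broken (reactants):
  C-C: 2 × 338 = 676
  C-H: 8 × 401 = 3208
  O=O: 5 × 479 = 2395
  Σ(broken) = 6279 kJ
Bonds formed (products):
  C=O: 6 × 770 = 4620
  O-H: 8 × 452 = 3616
  Σ(formed) = 8236 kJ
ΔH = Σ(broken) − Σ(formed) = 6279 − 8236 = −1957 kJ

ΔH ≈ −1957 kJ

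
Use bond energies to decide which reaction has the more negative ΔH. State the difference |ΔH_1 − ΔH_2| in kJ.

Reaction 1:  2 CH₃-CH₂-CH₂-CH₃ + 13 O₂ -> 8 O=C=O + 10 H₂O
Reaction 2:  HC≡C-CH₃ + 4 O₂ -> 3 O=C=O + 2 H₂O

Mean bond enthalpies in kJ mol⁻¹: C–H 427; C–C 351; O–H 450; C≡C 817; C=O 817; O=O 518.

Reaction 1:
  Bonds broken (reactants):
    C–C: 6 × 351 = 2106
    C–H: 20 × 427 = 8540
    O=O: 13 × 518 = 6734
    Σ(broken) = 17380 kJ
  Bonds formed (products):
    C=O: 16 × 817 = 13072
    O–H: 20 × 450 = 9000
    Σ(formed) = 22072 kJ
  ΔH_1 = 17380 − 22072 = −4692 kJ
Reaction 2:
  Bonds broken (reactants):
    C≡C: 1 × 817 = 817
    C–C: 1 × 351 = 351
    C–H: 4 × 427 = 1708
    O=O: 4 × 518 = 2072
    Σ(broken) = 4948 kJ
  Bonds formed (products):
    C=O: 6 × 817 = 4902
    O–H: 4 × 450 = 1800
    Σ(formed) = 6702 kJ
  ΔH_2 = 4948 − 6702 = −1754 kJ
ΔH_1 − ΔH_2 = −2938 kJ, so reaction 1 has the more negative ΔH; |ΔH_1 − ΔH_2| = 2938 kJ.

Reaction 1, by 2938 kJ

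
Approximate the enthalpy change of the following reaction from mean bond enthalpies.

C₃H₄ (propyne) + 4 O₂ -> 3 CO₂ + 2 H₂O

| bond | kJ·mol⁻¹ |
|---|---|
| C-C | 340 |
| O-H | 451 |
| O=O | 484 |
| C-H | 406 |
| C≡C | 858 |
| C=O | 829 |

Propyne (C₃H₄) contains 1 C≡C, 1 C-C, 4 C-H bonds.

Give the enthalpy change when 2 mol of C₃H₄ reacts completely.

Bonds broken (reactants):
  C≡C: 1 × 858 = 858
  C-C: 1 × 340 = 340
  C-H: 4 × 406 = 1624
  O=O: 4 × 484 = 1936
  Σ(broken) = 4758 kJ
Bonds formed (products):
  C=O: 6 × 829 = 4974
  O-H: 4 × 451 = 1804
  Σ(formed) = 6778 kJ
ΔH = Σ(broken) − Σ(formed) = 4758 − 6778 = −2020 kJ
For 2× the reaction as written: 2 × (−2020) = −4040 kJ

ΔH = −4040 kJ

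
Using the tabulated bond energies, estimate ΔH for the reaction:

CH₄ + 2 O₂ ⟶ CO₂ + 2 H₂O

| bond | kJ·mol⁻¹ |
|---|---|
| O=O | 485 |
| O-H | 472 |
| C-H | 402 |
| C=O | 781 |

ΔH ≈ −872 kJ

Bonds broken (reactants):
  C-H: 4 × 402 = 1608
  O=O: 2 × 485 = 970
  Σ(broken) = 2578 kJ
Bonds formed (products):
  C=O: 2 × 781 = 1562
  O-H: 4 × 472 = 1888
  Σ(formed) = 3450 kJ
ΔH = Σ(broken) − Σ(formed) = 2578 − 3450 = −872 kJ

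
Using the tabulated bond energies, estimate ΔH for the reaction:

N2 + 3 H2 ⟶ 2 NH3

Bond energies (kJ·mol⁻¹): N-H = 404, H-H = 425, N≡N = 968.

ΔH ≈ −181 kJ

Bonds broken (reactants):
  H-H: 3 × 425 = 1275
  N≡N: 1 × 968 = 968
  Σ(broken) = 2243 kJ
Bonds formed (products):
  N-H: 6 × 404 = 2424
  Σ(formed) = 2424 kJ
ΔH = Σ(broken) − Σ(formed) = 2243 − 2424 = −181 kJ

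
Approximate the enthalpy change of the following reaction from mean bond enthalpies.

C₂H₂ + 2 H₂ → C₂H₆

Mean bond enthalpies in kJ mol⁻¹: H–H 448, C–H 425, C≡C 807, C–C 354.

Bonds broken (reactants):
  C≡C: 1 × 807 = 807
  C–H: 2 × 425 = 850
  H–H: 2 × 448 = 896
  Σ(broken) = 2553 kJ
Bonds formed (products):
  C–C: 1 × 354 = 354
  C–H: 6 × 425 = 2550
  Σ(formed) = 2904 kJ
ΔH = Σ(broken) − Σ(formed) = 2553 − 2904 = −351 kJ

ΔH ≈ −351 kJ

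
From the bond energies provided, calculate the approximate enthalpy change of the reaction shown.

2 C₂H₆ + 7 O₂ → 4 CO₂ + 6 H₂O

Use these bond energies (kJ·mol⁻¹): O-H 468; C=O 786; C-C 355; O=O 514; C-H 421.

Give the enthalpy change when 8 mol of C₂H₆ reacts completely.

ΔH = −10176 kJ

Bonds broken (reactants):
  C-C: 2 × 355 = 710
  C-H: 12 × 421 = 5052
  O=O: 7 × 514 = 3598
  Σ(broken) = 9360 kJ
Bonds formed (products):
  C=O: 8 × 786 = 6288
  O-H: 12 × 468 = 5616
  Σ(formed) = 11904 kJ
ΔH = Σ(broken) − Σ(formed) = 9360 − 11904 = −2544 kJ
For 4× the reaction as written: 4 × (−2544) = −10176 kJ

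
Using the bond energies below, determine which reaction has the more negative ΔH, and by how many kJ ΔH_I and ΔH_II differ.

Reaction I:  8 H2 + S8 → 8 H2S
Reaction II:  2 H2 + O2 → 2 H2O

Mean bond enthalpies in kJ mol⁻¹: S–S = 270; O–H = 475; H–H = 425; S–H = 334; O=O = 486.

Reaction I:
  Bonds broken (reactants):
    H–H: 8 × 425 = 3400
    S–S: 8 × 270 = 2160
    Σ(broken) = 5560 kJ
  Bonds formed (products):
    S–H: 16 × 334 = 5344
    Σ(formed) = 5344 kJ
  ΔH_I = 5560 − 5344 = +216 kJ
Reaction II:
  Bonds broken (reactants):
    H–H: 2 × 425 = 850
    O=O: 1 × 486 = 486
    Σ(broken) = 1336 kJ
  Bonds formed (products):
    O–H: 4 × 475 = 1900
    Σ(formed) = 1900 kJ
  ΔH_II = 1336 − 1900 = −564 kJ
ΔH_I − ΔH_II = +780 kJ, so reaction II has the more negative ΔH; |ΔH_I − ΔH_II| = 780 kJ.

Reaction II, by 780 kJ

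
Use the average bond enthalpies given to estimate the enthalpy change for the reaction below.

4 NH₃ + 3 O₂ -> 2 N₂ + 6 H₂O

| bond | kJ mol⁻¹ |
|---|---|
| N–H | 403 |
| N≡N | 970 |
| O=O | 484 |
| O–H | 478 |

Bonds broken (reactants):
  N–H: 12 × 403 = 4836
  O=O: 3 × 484 = 1452
  Σ(broken) = 6288 kJ
Bonds formed (products):
  N≡N: 2 × 970 = 1940
  O–H: 12 × 478 = 5736
  Σ(formed) = 7676 kJ
ΔH = Σ(broken) − Σ(formed) = 6288 − 7676 = −1388 kJ

ΔH ≈ −1388 kJ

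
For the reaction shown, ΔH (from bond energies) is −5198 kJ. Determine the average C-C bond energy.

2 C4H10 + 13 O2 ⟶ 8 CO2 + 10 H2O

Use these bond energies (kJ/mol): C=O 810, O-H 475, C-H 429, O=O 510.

Let D be the C-C bond energy.
Σ(broken) = 6×D + 20×429 + 13×510 = 15210 + 6D
Σ(formed) = 16×810 + 20×475 = 22460
ΔH = Σ(broken) − Σ(formed) = (15210 + 6D) − (22460) = −7250 + 6D
Setting this equal to −5198 kJ gives 6D = 2052, so D = 342 kJ/mol.

D(C-C) ≈ 342 kJ/mol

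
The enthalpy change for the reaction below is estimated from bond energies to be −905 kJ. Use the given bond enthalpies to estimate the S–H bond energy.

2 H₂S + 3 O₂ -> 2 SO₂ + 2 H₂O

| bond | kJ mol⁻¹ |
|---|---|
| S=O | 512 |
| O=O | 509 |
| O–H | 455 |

Let D be the S–H bond energy.
Σ(broken) = 3×509 + 4×D = 1527 + 4D
Σ(formed) = 4×455 + 4×512 = 3868
ΔH = Σ(broken) − Σ(formed) = (1527 + 4D) − (3868) = −2341 + 4D
Setting this equal to −905 kJ gives 4D = 1436, so D = 359 kJ/mol.

D(S–H) ≈ 359 kJ/mol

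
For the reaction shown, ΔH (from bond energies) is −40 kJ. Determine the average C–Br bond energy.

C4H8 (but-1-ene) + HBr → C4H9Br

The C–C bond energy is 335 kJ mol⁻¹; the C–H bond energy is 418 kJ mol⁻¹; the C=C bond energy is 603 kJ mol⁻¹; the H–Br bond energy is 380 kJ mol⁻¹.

Let D be the C–Br bond energy.
Σ(broken) = 2×335 + 8×418 + 1×603 + 1×380 = 4997
Σ(formed) = 1×D + 3×335 + 9×418 = 4767 + D
ΔH = Σ(broken) − Σ(formed) = (4997) − (4767 + D) = +230 − D
Setting this equal to −40 kJ gives D = 270 kJ/mol.

D(C–Br) ≈ 270 kJ/mol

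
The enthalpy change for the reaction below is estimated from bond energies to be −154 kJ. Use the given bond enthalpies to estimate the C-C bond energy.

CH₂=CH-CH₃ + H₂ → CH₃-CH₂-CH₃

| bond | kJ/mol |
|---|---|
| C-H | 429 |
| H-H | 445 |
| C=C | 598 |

Let D be the C-C bond energy.
Σ(broken) = 1×D + 6×429 + 1×598 + 1×445 = 3617 + D
Σ(formed) = 2×D + 8×429 = 3432 + 2D
ΔH = Σ(broken) − Σ(formed) = (3617 + D) − (3432 + 2D) = +185 − D
Setting this equal to −154 kJ gives D = 339 kJ/mol.

D(C-C) ≈ 339 kJ/mol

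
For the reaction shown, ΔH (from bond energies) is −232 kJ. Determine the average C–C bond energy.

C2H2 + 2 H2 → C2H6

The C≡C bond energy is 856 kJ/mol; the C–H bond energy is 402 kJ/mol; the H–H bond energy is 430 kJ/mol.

D(C–C) ≈ 340 kJ/mol

Let D be the C–C bond energy.
Σ(broken) = 1×856 + 2×402 + 2×430 = 2520
Σ(formed) = 1×D + 6×402 = 2412 + D
ΔH = Σ(broken) − Σ(formed) = (2520) − (2412 + D) = +108 − D
Setting this equal to −232 kJ gives D = 340 kJ/mol.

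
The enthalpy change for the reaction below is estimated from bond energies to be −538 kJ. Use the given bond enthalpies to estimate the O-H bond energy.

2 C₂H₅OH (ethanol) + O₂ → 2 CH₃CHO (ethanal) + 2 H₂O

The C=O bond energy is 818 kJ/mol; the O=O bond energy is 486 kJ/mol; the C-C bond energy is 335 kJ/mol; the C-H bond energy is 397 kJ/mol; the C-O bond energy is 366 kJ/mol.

D(O-H) ≈ 457 kJ/mol

Let D be the O-H bond energy.
Σ(broken) = 2×335 + 10×397 + 2×366 + 2×D + 1×486 = 5858 + 2D
Σ(formed) = 2×335 + 8×397 + 2×818 + 4×D = 5482 + 4D
ΔH = Σ(broken) − Σ(formed) = (5858 + 2D) − (5482 + 4D) = +376 − 2D
Setting this equal to −538 kJ gives 2D = 914, so D = 457 kJ/mol.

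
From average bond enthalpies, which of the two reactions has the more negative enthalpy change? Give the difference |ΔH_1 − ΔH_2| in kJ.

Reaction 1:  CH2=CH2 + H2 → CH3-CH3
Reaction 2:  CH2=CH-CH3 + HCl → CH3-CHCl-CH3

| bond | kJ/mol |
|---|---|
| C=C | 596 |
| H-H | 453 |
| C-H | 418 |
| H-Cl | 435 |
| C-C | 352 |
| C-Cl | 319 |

Reaction 1, by 81 kJ

Reaction 1:
  Bonds broken (reactants):
    C-H: 4 × 418 = 1672
    C=C: 1 × 596 = 596
    H-H: 1 × 453 = 453
    Σ(broken) = 2721 kJ
  Bonds formed (products):
    C-C: 1 × 352 = 352
    C-H: 6 × 418 = 2508
    Σ(formed) = 2860 kJ
  ΔH_1 = 2721 − 2860 = −139 kJ
Reaction 2:
  Bonds broken (reactants):
    C-C: 1 × 352 = 352
    C-H: 6 × 418 = 2508
    C=C: 1 × 596 = 596
    H-Cl: 1 × 435 = 435
    Σ(broken) = 3891 kJ
  Bonds formed (products):
    C-C: 2 × 352 = 704
    C-Cl: 1 × 319 = 319
    C-H: 7 × 418 = 2926
    Σ(formed) = 3949 kJ
  ΔH_2 = 3891 − 3949 = −58 kJ
ΔH_1 − ΔH_2 = −81 kJ, so reaction 1 has the more negative ΔH; |ΔH_1 − ΔH_2| = 81 kJ.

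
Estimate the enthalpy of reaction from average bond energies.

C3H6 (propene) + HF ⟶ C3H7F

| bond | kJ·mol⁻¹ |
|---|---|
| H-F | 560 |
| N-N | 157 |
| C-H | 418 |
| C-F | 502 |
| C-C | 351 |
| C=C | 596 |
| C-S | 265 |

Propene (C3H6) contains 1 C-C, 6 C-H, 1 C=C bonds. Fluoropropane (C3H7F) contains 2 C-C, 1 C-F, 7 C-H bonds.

Bonds broken (reactants):
  C-C: 1 × 351 = 351
  C-H: 6 × 418 = 2508
  C=C: 1 × 596 = 596
  H-F: 1 × 560 = 560
  Σ(broken) = 4015 kJ
Bonds formed (products):
  C-C: 2 × 351 = 702
  C-F: 1 × 502 = 502
  C-H: 7 × 418 = 2926
  Σ(formed) = 4130 kJ
ΔH = Σ(broken) − Σ(formed) = 4015 − 4130 = −115 kJ

ΔH ≈ −115 kJ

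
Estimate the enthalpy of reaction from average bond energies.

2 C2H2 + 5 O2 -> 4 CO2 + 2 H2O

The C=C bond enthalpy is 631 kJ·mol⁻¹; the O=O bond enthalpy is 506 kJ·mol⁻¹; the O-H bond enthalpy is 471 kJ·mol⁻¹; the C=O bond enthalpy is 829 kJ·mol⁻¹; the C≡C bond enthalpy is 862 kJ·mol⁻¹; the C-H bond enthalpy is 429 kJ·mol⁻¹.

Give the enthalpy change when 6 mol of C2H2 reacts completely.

Bonds broken (reactants):
  C≡C: 2 × 862 = 1724
  C-H: 4 × 429 = 1716
  O=O: 5 × 506 = 2530
  Σ(broken) = 5970 kJ
Bonds formed (products):
  C=O: 8 × 829 = 6632
  O-H: 4 × 471 = 1884
  Σ(formed) = 8516 kJ
ΔH = Σ(broken) − Σ(formed) = 5970 − 8516 = −2546 kJ
For 3× the reaction as written: 3 × (−2546) = −7638 kJ

ΔH = −7638 kJ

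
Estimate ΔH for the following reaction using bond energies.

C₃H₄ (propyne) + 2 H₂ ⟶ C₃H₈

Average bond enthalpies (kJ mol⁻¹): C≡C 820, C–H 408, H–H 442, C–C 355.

ΔH ≈ −283 kJ

Bonds broken (reactants):
  C≡C: 1 × 820 = 820
  C–C: 1 × 355 = 355
  C–H: 4 × 408 = 1632
  H–H: 2 × 442 = 884
  Σ(broken) = 3691 kJ
Bonds formed (products):
  C–C: 2 × 355 = 710
  C–H: 8 × 408 = 3264
  Σ(formed) = 3974 kJ
ΔH = Σ(broken) − Σ(formed) = 3691 − 3974 = −283 kJ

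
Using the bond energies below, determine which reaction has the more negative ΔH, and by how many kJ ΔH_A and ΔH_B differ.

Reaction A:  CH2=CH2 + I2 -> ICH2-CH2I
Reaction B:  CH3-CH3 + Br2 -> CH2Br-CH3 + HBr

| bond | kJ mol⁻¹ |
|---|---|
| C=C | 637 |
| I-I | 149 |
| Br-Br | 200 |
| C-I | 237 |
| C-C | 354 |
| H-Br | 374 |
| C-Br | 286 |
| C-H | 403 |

Reaction A:
  Bonds broken (reactants):
    C-H: 4 × 403 = 1612
    C=C: 1 × 637 = 637
    I-I: 1 × 149 = 149
    Σ(broken) = 2398 kJ
  Bonds formed (products):
    C-C: 1 × 354 = 354
    C-H: 4 × 403 = 1612
    C-I: 2 × 237 = 474
    Σ(formed) = 2440 kJ
  ΔH_A = 2398 − 2440 = −42 kJ
Reaction B:
  Bonds broken (reactants):
    Br-Br: 1 × 200 = 200
    C-C: 1 × 354 = 354
    C-H: 6 × 403 = 2418
    Σ(broken) = 2972 kJ
  Bonds formed (products):
    C-Br: 1 × 286 = 286
    C-C: 1 × 354 = 354
    C-H: 5 × 403 = 2015
    H-Br: 1 × 374 = 374
    Σ(formed) = 3029 kJ
  ΔH_B = 2972 − 3029 = −57 kJ
ΔH_A − ΔH_B = +15 kJ, so reaction B has the more negative ΔH; |ΔH_A − ΔH_B| = 15 kJ.

Reaction B, by 15 kJ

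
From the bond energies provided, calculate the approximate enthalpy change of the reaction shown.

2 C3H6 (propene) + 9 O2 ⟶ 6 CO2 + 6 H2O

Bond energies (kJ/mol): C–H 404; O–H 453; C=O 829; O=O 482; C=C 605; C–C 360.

ΔH ≈ −4268 kJ

Bonds broken (reactants):
  C–C: 2 × 360 = 720
  C–H: 12 × 404 = 4848
  C=C: 2 × 605 = 1210
  O=O: 9 × 482 = 4338
  Σ(broken) = 11116 kJ
Bonds formed (products):
  C=O: 12 × 829 = 9948
  O–H: 12 × 453 = 5436
  Σ(formed) = 15384 kJ
ΔH = Σ(broken) − Σ(formed) = 11116 − 15384 = −4268 kJ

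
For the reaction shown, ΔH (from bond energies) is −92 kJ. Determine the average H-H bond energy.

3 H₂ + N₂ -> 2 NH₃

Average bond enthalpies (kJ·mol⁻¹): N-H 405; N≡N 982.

Let D be the H-H bond energy.
Σ(broken) = 3×D + 1×982 = 982 + 3D
Σ(formed) = 6×405 = 2430
ΔH = Σ(broken) − Σ(formed) = (982 + 3D) − (2430) = −1448 + 3D
Setting this equal to −92 kJ gives 3D = 1356, so D = 452 kJ/mol.

D(H-H) ≈ 452 kJ/mol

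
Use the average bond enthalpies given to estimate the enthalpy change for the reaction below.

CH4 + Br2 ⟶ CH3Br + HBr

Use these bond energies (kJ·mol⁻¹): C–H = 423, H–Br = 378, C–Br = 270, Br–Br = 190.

Bonds broken (reactants):
  Br–Br: 1 × 190 = 190
  C–H: 4 × 423 = 1692
  Σ(broken) = 1882 kJ
Bonds formed (products):
  C–Br: 1 × 270 = 270
  C–H: 3 × 423 = 1269
  H–Br: 1 × 378 = 378
  Σ(formed) = 1917 kJ
ΔH = Σ(broken) − Σ(formed) = 1882 − 1917 = −35 kJ

ΔH ≈ −35 kJ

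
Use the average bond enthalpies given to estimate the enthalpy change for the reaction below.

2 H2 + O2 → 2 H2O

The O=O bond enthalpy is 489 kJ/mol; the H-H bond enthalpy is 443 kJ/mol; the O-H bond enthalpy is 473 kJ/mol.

Bonds broken (reactants):
  H-H: 2 × 443 = 886
  O=O: 1 × 489 = 489
  Σ(broken) = 1375 kJ
Bonds formed (products):
  O-H: 4 × 473 = 1892
  Σ(formed) = 1892 kJ
ΔH = Σ(broken) − Σ(formed) = 1375 − 1892 = −517 kJ

ΔH ≈ −517 kJ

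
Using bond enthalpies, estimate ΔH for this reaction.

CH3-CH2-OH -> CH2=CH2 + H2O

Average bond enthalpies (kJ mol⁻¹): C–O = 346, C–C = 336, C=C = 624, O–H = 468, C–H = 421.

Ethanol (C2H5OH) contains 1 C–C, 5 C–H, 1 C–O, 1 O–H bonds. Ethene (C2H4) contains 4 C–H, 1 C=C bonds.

Bonds broken (reactants):
  C–C: 1 × 336 = 336
  C–H: 5 × 421 = 2105
  C–O: 1 × 346 = 346
  O–H: 1 × 468 = 468
  Σ(broken) = 3255 kJ
Bonds formed (products):
  C–H: 4 × 421 = 1684
  C=C: 1 × 624 = 624
  O–H: 2 × 468 = 936
  Σ(formed) = 3244 kJ
ΔH = Σ(broken) − Σ(formed) = 3255 − 3244 = +11 kJ

ΔH ≈ +11 kJ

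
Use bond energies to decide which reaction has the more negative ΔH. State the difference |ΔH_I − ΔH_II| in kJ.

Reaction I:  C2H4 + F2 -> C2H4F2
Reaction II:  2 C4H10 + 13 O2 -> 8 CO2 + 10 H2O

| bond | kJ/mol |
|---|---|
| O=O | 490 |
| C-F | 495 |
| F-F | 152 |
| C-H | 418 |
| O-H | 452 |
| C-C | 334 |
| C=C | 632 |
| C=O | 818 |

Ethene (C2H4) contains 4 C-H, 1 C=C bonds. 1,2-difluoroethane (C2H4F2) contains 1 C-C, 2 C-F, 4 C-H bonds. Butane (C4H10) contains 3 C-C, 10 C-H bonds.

Reaction II, by 4854 kJ

Reaction I:
  Bonds broken (reactants):
    C-H: 4 × 418 = 1672
    C=C: 1 × 632 = 632
    F-F: 1 × 152 = 152
    Σ(broken) = 2456 kJ
  Bonds formed (products):
    C-C: 1 × 334 = 334
    C-F: 2 × 495 = 990
    C-H: 4 × 418 = 1672
    Σ(formed) = 2996 kJ
  ΔH_I = 2456 − 2996 = −540 kJ
Reaction II:
  Bonds broken (reactants):
    C-C: 6 × 334 = 2004
    C-H: 20 × 418 = 8360
    O=O: 13 × 490 = 6370
    Σ(broken) = 16734 kJ
  Bonds formed (products):
    C=O: 16 × 818 = 13088
    O-H: 20 × 452 = 9040
    Σ(formed) = 22128 kJ
  ΔH_II = 16734 − 22128 = −5394 kJ
ΔH_I − ΔH_II = +4854 kJ, so reaction II has the more negative ΔH; |ΔH_I − ΔH_II| = 4854 kJ.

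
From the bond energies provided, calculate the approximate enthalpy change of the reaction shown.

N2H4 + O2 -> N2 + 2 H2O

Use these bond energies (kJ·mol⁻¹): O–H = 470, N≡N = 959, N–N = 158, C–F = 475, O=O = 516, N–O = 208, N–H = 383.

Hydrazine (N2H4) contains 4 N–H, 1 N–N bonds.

ΔH ≈ −633 kJ

Bonds broken (reactants):
  N–H: 4 × 383 = 1532
  N–N: 1 × 158 = 158
  O=O: 1 × 516 = 516
  Σ(broken) = 2206 kJ
Bonds formed (products):
  N≡N: 1 × 959 = 959
  O–H: 4 × 470 = 1880
  Σ(formed) = 2839 kJ
ΔH = Σ(broken) − Σ(formed) = 2206 − 2839 = −633 kJ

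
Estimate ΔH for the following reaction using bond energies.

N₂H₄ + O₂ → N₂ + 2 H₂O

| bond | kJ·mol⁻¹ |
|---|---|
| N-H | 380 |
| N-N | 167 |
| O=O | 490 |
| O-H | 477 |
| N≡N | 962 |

ΔH ≈ −693 kJ

Bonds broken (reactants):
  N-H: 4 × 380 = 1520
  N-N: 1 × 167 = 167
  O=O: 1 × 490 = 490
  Σ(broken) = 2177 kJ
Bonds formed (products):
  N≡N: 1 × 962 = 962
  O-H: 4 × 477 = 1908
  Σ(formed) = 2870 kJ
ΔH = Σ(broken) − Σ(formed) = 2177 − 2870 = −693 kJ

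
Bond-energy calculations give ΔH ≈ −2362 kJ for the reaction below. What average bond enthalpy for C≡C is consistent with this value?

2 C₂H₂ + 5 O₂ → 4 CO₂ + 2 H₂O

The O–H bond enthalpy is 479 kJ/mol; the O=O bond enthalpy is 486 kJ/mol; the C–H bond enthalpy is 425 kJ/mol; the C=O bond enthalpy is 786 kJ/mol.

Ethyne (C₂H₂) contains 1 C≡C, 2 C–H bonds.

Let D be the C≡C bond energy.
Σ(broken) = 2×D + 4×425 + 5×486 = 4130 + 2D
Σ(formed) = 8×786 + 4×479 = 8204
ΔH = Σ(broken) − Σ(formed) = (4130 + 2D) − (8204) = −4074 + 2D
Setting this equal to −2362 kJ gives 2D = 1712, so D = 856 kJ/mol.

D(C≡C) ≈ 856 kJ/mol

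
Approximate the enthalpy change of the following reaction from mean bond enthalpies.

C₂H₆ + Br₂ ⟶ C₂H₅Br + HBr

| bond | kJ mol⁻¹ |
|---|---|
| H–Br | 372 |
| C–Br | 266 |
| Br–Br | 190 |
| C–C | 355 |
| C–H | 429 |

Bonds broken (reactants):
  Br–Br: 1 × 190 = 190
  C–C: 1 × 355 = 355
  C–H: 6 × 429 = 2574
  Σ(broken) = 3119 kJ
Bonds formed (products):
  C–Br: 1 × 266 = 266
  C–C: 1 × 355 = 355
  C–H: 5 × 429 = 2145
  H–Br: 1 × 372 = 372
  Σ(formed) = 3138 kJ
ΔH = Σ(broken) − Σ(formed) = 3119 − 3138 = −19 kJ

ΔH ≈ −19 kJ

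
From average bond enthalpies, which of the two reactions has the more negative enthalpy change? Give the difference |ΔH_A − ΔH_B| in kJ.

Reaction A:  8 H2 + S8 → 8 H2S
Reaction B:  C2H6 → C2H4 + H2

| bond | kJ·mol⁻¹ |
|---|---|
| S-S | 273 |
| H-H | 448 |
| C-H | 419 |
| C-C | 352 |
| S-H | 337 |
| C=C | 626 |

Reaction B, by 260 kJ

Reaction A:
  Bonds broken (reactants):
    H-H: 8 × 448 = 3584
    S-S: 8 × 273 = 2184
    Σ(broken) = 5768 kJ
  Bonds formed (products):
    S-H: 16 × 337 = 5392
    Σ(formed) = 5392 kJ
  ΔH_A = 5768 − 5392 = +376 kJ
Reaction B:
  Bonds broken (reactants):
    C-C: 1 × 352 = 352
    C-H: 6 × 419 = 2514
    Σ(broken) = 2866 kJ
  Bonds formed (products):
    C-H: 4 × 419 = 1676
    C=C: 1 × 626 = 626
    H-H: 1 × 448 = 448
    Σ(formed) = 2750 kJ
  ΔH_B = 2866 − 2750 = +116 kJ
ΔH_A − ΔH_B = +260 kJ, so reaction B has the more negative ΔH; |ΔH_A − ΔH_B| = 260 kJ.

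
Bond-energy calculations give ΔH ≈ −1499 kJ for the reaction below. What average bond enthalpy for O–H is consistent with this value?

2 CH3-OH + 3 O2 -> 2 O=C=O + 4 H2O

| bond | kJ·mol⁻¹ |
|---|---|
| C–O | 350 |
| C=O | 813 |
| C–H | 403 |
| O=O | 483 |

D(O–H) ≈ 469 kJ/mol

Let D be the O–H bond energy.
Σ(broken) = 6×403 + 2×350 + 2×D + 3×483 = 4567 + 2D
Σ(formed) = 4×813 + 8×D = 3252 + 8D
ΔH = Σ(broken) − Σ(formed) = (4567 + 2D) − (3252 + 8D) = +1315 − 6D
Setting this equal to −1499 kJ gives 6D = 2814, so D = 469 kJ/mol.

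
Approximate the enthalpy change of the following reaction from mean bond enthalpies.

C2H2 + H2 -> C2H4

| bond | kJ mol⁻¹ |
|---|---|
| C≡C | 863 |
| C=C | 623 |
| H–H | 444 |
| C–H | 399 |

Bonds broken (reactants):
  C≡C: 1 × 863 = 863
  C–H: 2 × 399 = 798
  H–H: 1 × 444 = 444
  Σ(broken) = 2105 kJ
Bonds formed (products):
  C–H: 4 × 399 = 1596
  C=C: 1 × 623 = 623
  Σ(formed) = 2219 kJ
ΔH = Σ(broken) − Σ(formed) = 2105 − 2219 = −114 kJ

ΔH ≈ −114 kJ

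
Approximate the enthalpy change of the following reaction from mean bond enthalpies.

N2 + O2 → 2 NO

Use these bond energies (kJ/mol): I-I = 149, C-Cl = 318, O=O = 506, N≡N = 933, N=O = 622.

Bonds broken (reactants):
  N≡N: 1 × 933 = 933
  O=O: 1 × 506 = 506
  Σ(broken) = 1439 kJ
Bonds formed (products):
  N=O: 2 × 622 = 1244
  Σ(formed) = 1244 kJ
ΔH = Σ(broken) − Σ(formed) = 1439 − 1244 = +195 kJ

ΔH ≈ +195 kJ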